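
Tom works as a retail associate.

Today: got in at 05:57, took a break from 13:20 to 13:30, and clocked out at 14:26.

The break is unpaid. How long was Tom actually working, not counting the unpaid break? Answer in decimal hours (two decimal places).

8.32 hours

Today: 05:57–14:26 = 8 h 29 min; less 10 min break → 8 h 19 min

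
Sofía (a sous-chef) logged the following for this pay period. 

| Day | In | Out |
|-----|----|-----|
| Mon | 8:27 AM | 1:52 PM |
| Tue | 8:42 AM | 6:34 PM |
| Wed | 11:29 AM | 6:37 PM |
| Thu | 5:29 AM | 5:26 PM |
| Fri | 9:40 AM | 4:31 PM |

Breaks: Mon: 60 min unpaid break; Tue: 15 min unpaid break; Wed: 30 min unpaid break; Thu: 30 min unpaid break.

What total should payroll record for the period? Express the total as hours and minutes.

38 h 58 min

Mon: 8:27 AM–1:52 PM = 5 h 25 min; less 60 min break → 4 h 25 min
Tue: 8:42 AM–6:34 PM = 9 h 52 min; less 15 min break → 9 h 37 min
Wed: 11:29 AM–6:37 PM = 7 h 8 min; less 30 min break → 6 h 38 min
Thu: 5:29 AM–5:26 PM = 11 h 57 min; less 30 min break → 11 h 27 min
Fri: 9:40 AM–4:31 PM = 6 h 51 min
Total: 4 h 25 min + 9 h 37 min + 6 h 38 min + 11 h 27 min + 6 h 51 min = 38 h 58 min.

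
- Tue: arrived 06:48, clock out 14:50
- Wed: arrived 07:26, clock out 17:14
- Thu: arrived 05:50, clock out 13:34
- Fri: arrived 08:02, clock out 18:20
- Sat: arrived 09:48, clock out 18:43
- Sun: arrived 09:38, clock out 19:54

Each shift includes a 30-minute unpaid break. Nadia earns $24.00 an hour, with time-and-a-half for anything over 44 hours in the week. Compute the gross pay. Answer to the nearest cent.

Tue: 06:48–14:50 = 8 h 2 min; less 30 min break → 7 h 32 min
Wed: 07:26–17:14 = 9 h 48 min; less 30 min break → 9 h 18 min
Thu: 05:50–13:34 = 7 h 44 min; less 30 min break → 7 h 14 min
Fri: 08:02–18:20 = 10 h 18 min; less 30 min break → 9 h 48 min
Sat: 09:48–18:43 = 8 h 55 min; less 30 min break → 8 h 25 min
Sun: 09:38–19:54 = 10 h 16 min; less 30 min break → 9 h 46 min
Total worked: 52 h 3 min = 3123 min.
Regular 44 h 0 min = 2640 min at $24.00/h; overtime 8 h 3 min = 483 min at $36.00/h.
Pay = (2640 × $24.00 + 483 × $36.00) ÷ 60 = $1345.80.

$1345.80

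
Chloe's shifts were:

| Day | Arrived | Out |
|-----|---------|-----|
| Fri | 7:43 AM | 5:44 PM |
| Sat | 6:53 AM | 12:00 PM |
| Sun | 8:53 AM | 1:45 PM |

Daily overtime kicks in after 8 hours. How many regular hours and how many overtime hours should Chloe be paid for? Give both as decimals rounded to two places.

Regular 17.98 hours, overtime 2.02 hours

Fri: 7:43 AM–5:44 PM = 10 h 1 min
Sat: 6:53 AM–12:00 PM = 5 h 7 min
Sun: 8:53 AM–1:45 PM = 4 h 52 min
Fri reg 8 h 0 min / OT 2 h 1 min; Sat reg 5 h 7 min / OT 0 h 0 min; Sun reg 4 h 52 min / OT 0 h 0 min.
Totals: regular 17 h 59 min, overtime 2 h 1 min.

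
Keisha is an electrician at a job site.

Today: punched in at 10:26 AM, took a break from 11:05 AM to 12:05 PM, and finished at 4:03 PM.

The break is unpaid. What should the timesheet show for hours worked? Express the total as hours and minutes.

4 h 37 min

Today: 10:26 AM–4:03 PM = 5 h 37 min; less 60 min break → 4 h 37 min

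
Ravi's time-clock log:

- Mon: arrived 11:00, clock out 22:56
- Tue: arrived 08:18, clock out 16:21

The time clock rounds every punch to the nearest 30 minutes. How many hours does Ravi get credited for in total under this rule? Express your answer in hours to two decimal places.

Mon: in 11:00→11:00, out 22:56→23:00; 12 h 0 min
Tue: in 08:18→08:30, out 16:21→16:30; 8 h 0 min
Total credited: 20 h 0 min.

20.00 hours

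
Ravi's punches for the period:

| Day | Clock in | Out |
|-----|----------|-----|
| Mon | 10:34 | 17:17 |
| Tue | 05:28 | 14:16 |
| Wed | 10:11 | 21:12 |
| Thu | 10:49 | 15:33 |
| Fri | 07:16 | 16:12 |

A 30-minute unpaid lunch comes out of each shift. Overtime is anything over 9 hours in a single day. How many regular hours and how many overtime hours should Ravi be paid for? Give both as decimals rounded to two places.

Regular 36.18 hours, overtime 1.52 hours

Mon: 10:34–17:17 = 6 h 43 min; less 30 min break → 6 h 13 min
Tue: 05:28–14:16 = 8 h 48 min; less 30 min break → 8 h 18 min
Wed: 10:11–21:12 = 11 h 1 min; less 30 min break → 10 h 31 min
Thu: 10:49–15:33 = 4 h 44 min; less 30 min break → 4 h 14 min
Fri: 07:16–16:12 = 8 h 56 min; less 30 min break → 8 h 26 min
Mon reg 6 h 13 min / OT 0 h 0 min; Tue reg 8 h 18 min / OT 0 h 0 min; Wed reg 9 h 0 min / OT 1 h 31 min; Thu reg 4 h 14 min / OT 0 h 0 min; Fri reg 8 h 26 min / OT 0 h 0 min.
Totals: regular 36 h 11 min, overtime 1 h 31 min.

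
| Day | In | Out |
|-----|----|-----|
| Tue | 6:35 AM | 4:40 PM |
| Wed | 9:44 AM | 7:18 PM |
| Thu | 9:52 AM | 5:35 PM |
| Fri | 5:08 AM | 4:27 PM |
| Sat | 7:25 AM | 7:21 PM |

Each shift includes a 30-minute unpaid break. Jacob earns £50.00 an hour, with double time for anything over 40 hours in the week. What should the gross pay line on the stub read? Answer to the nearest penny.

£2811.67

Tue: 6:35 AM–4:40 PM = 10 h 5 min; less 30 min break → 9 h 35 min
Wed: 9:44 AM–7:18 PM = 9 h 34 min; less 30 min break → 9 h 4 min
Thu: 9:52 AM–5:35 PM = 7 h 43 min; less 30 min break → 7 h 13 min
Fri: 5:08 AM–4:27 PM = 11 h 19 min; less 30 min break → 10 h 49 min
Sat: 7:25 AM–7:21 PM = 11 h 56 min; less 30 min break → 11 h 26 min
Total worked: 48 h 7 min = 2887 min.
Regular 40 h 0 min = 2400 min at £50.00/h; overtime 8 h 7 min = 487 min at £100.00/h.
Pay = (2400 × £50.00 + 487 × £100.00) ÷ 60 = £2811.67.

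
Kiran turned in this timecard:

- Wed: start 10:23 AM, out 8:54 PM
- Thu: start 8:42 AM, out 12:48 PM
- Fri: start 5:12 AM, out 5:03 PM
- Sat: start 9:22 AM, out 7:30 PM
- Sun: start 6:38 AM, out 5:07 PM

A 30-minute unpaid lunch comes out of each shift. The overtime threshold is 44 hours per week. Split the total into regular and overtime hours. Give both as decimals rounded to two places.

Regular 44.00 hours, overtime 0.58 hours

Wed: 10:23 AM–8:54 PM = 10 h 31 min; less 30 min break → 10 h 1 min
Thu: 8:42 AM–12:48 PM = 4 h 6 min; less 30 min break → 3 h 36 min
Fri: 5:12 AM–5:03 PM = 11 h 51 min; less 30 min break → 11 h 21 min
Sat: 9:22 AM–7:30 PM = 10 h 8 min; less 30 min break → 9 h 38 min
Sun: 6:38 AM–5:07 PM = 10 h 29 min; less 30 min break → 9 h 59 min
Total worked: 44 h 35 min = 44.58 h.
Threshold 44 h → overtime 0 h 35 min, regular 44 h 0 min.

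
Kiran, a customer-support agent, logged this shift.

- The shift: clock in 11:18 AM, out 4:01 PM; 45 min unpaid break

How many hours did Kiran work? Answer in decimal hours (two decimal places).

3.97 hours

The shift: 11:18 AM–4:01 PM = 4 h 43 min; less 45 min break → 3 h 58 min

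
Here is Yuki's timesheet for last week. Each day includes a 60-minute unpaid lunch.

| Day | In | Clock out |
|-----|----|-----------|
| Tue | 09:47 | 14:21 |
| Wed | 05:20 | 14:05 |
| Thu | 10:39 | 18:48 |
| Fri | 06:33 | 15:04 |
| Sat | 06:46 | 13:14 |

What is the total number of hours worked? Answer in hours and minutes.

31 h 27 min

Tue: 09:47–14:21 = 4 h 34 min; less 60 min break → 3 h 34 min
Wed: 05:20–14:05 = 8 h 45 min; less 60 min break → 7 h 45 min
Thu: 10:39–18:48 = 8 h 9 min; less 60 min break → 7 h 9 min
Fri: 06:33–15:04 = 8 h 31 min; less 60 min break → 7 h 31 min
Sat: 06:46–13:14 = 6 h 28 min; less 60 min break → 5 h 28 min
Total: 3 h 34 min + 7 h 45 min + 7 h 9 min + 7 h 31 min + 5 h 28 min = 31 h 27 min.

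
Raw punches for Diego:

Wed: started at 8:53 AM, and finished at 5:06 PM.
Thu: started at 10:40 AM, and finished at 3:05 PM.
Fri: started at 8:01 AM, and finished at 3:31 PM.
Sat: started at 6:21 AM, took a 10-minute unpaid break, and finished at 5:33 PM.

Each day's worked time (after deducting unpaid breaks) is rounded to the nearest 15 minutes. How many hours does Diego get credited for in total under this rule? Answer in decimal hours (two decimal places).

Wed: 8:53 AM–5:06 PM = 8 h 13 min → rounds to 8 h 15 min
Thu: 10:40 AM–3:05 PM = 4 h 25 min → rounds to 4 h 30 min
Fri: 8:01 AM–3:31 PM = 7 h 30 min → rounds to 7 h 30 min
Sat: 6:21 AM–5:33 PM = 11 h 12 min − 10 min = 11 h 2 min → rounds to 11 h 0 min
Total credited: 31 h 15 min.

31.25 hours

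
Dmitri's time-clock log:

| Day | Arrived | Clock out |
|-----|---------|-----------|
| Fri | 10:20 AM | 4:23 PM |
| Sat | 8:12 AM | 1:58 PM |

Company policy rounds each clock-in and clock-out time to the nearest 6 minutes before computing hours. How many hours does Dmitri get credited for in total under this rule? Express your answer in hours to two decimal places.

11.90 hours

Fri: in 10:20 AM→10:18 AM, out 4:23 PM→4:24 PM; 6 h 6 min
Sat: in 8:12 AM→8:12 AM, out 1:58 PM→2:00 PM; 5 h 48 min
Total credited: 11 h 54 min.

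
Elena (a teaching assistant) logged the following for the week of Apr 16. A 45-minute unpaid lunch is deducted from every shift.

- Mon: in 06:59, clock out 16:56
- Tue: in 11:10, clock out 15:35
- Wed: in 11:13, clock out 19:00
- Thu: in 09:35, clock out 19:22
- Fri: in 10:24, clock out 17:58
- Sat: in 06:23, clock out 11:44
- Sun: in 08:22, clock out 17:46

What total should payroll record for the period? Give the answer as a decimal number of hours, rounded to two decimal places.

49.00 hours

Mon: 06:59–16:56 = 9 h 57 min; less 45 min break → 9 h 12 min
Tue: 11:10–15:35 = 4 h 25 min; less 45 min break → 3 h 40 min
Wed: 11:13–19:00 = 7 h 47 min; less 45 min break → 7 h 2 min
Thu: 09:35–19:22 = 9 h 47 min; less 45 min break → 9 h 2 min
Fri: 10:24–17:58 = 7 h 34 min; less 45 min break → 6 h 49 min
Sat: 06:23–11:44 = 5 h 21 min; less 45 min break → 4 h 36 min
Sun: 08:22–17:46 = 9 h 24 min; less 45 min break → 8 h 39 min
Total: 9 h 12 min + 3 h 40 min + 7 h 2 min + 9 h 2 min + 6 h 49 min + 4 h 36 min + 8 h 39 min = 49 h 0 min.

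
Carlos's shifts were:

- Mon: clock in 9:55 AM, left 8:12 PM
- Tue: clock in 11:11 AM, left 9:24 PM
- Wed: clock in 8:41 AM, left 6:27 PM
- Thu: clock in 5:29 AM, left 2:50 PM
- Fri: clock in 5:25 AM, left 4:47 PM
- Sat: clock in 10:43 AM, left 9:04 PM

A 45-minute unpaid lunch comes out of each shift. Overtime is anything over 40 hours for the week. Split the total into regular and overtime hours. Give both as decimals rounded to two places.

Mon: 9:55 AM–8:12 PM = 10 h 17 min; less 45 min break → 9 h 32 min
Tue: 11:11 AM–9:24 PM = 10 h 13 min; less 45 min break → 9 h 28 min
Wed: 8:41 AM–6:27 PM = 9 h 46 min; less 45 min break → 9 h 1 min
Thu: 5:29 AM–2:50 PM = 9 h 21 min; less 45 min break → 8 h 36 min
Fri: 5:25 AM–4:47 PM = 11 h 22 min; less 45 min break → 10 h 37 min
Sat: 10:43 AM–9:04 PM = 10 h 21 min; less 45 min break → 9 h 36 min
Total worked: 56 h 50 min = 56.83 h.
Threshold 40 h → overtime 16 h 50 min, regular 40 h 0 min.

Regular 40.00 hours, overtime 16.83 hours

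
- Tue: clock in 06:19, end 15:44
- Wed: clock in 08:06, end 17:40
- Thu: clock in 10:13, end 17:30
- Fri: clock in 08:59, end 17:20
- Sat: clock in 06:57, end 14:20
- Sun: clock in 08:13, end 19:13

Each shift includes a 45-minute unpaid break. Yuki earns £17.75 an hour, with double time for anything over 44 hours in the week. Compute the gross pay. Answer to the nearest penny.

Tue: 06:19–15:44 = 9 h 25 min; less 45 min break → 8 h 40 min
Wed: 08:06–17:40 = 9 h 34 min; less 45 min break → 8 h 49 min
Thu: 10:13–17:30 = 7 h 17 min; less 45 min break → 6 h 32 min
Fri: 08:59–17:20 = 8 h 21 min; less 45 min break → 7 h 36 min
Sat: 06:57–14:20 = 7 h 23 min; less 45 min break → 6 h 38 min
Sun: 08:13–19:13 = 11 h 0 min; less 45 min break → 10 h 15 min
Total worked: 48 h 30 min = 2910 min.
Regular 44 h 0 min = 2640 min at £17.75/h; overtime 4 h 30 min = 270 min at £35.50/h.
Pay = (2640 × £17.75 + 270 × £35.50) ÷ 60 = £940.75.

£940.75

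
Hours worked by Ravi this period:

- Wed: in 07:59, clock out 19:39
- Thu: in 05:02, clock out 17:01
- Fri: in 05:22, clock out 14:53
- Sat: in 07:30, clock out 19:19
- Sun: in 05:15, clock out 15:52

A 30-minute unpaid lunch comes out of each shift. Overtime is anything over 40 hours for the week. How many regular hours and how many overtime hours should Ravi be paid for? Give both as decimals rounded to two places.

Wed: 07:59–19:39 = 11 h 40 min; less 30 min break → 11 h 10 min
Thu: 05:02–17:01 = 11 h 59 min; less 30 min break → 11 h 29 min
Fri: 05:22–14:53 = 9 h 31 min; less 30 min break → 9 h 1 min
Sat: 07:30–19:19 = 11 h 49 min; less 30 min break → 11 h 19 min
Sun: 05:15–15:52 = 10 h 37 min; less 30 min break → 10 h 7 min
Total worked: 53 h 6 min = 53.10 h.
Threshold 40 h → overtime 13 h 6 min, regular 40 h 0 min.

Regular 40.00 hours, overtime 13.10 hours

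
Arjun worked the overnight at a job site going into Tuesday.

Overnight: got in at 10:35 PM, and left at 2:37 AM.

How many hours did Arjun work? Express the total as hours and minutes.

4 h 2 min

Overnight: 10:35 PM → midnight = 1 h 25 min; midnight → 2:37 AM = 2 h 37 min; span 4 h 2 min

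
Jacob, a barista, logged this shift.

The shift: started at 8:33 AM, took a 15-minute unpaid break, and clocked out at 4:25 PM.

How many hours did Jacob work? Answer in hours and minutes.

7 h 37 min

The shift: 8:33 AM–4:25 PM = 7 h 52 min; less 15 min break → 7 h 37 min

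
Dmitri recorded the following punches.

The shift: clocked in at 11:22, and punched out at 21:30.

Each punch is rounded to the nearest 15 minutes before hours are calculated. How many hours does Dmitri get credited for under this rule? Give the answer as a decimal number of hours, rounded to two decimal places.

The shift: in 11:22→11:15, out 21:30→21:30; 10 h 15 min

10.25 hours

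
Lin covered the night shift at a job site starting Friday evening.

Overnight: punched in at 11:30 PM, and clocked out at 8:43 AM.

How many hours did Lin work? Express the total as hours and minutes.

Overnight: 11:30 PM → midnight = 0 h 30 min; midnight → 8:43 AM = 8 h 43 min; span 9 h 13 min

9 h 13 min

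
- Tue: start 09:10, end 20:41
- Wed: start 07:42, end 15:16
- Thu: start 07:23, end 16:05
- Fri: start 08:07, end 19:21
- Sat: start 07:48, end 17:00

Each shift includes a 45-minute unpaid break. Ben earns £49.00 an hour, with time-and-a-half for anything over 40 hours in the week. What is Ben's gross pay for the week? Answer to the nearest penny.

Tue: 09:10–20:41 = 11 h 31 min; less 45 min break → 10 h 46 min
Wed: 07:42–15:16 = 7 h 34 min; less 45 min break → 6 h 49 min
Thu: 07:23–16:05 = 8 h 42 min; less 45 min break → 7 h 57 min
Fri: 08:07–19:21 = 11 h 14 min; less 45 min break → 10 h 29 min
Sat: 07:48–17:00 = 9 h 12 min; less 45 min break → 8 h 27 min
Total worked: 44 h 28 min = 2668 min.
Regular 40 h 0 min = 2400 min at £49.00/h; overtime 4 h 28 min = 268 min at £73.50/h.
Pay = (2400 × £49.00 + 268 × £73.50) ÷ 60 = £2288.30.

£2288.30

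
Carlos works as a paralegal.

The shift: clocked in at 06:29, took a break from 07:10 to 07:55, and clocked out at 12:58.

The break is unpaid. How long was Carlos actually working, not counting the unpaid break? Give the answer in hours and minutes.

The shift: 06:29–12:58 = 6 h 29 min; less 45 min break → 5 h 44 min

5 h 44 min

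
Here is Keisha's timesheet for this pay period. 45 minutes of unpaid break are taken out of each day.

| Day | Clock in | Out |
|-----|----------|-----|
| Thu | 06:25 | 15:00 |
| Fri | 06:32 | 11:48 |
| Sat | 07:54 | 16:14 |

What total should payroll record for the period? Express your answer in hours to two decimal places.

19.93 hours

Thu: 06:25–15:00 = 8 h 35 min; less 45 min break → 7 h 50 min
Fri: 06:32–11:48 = 5 h 16 min; less 45 min break → 4 h 31 min
Sat: 07:54–16:14 = 8 h 20 min; less 45 min break → 7 h 35 min
Total: 7 h 50 min + 4 h 31 min + 7 h 35 min = 19 h 56 min.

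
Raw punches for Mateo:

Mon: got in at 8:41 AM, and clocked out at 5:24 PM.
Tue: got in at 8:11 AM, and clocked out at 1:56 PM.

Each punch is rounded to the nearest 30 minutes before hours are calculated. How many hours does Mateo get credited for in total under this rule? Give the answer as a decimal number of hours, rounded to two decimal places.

15.00 hours

Mon: in 8:41 AM→8:30 AM, out 5:24 PM→5:30 PM; 9 h 0 min
Tue: in 8:11 AM→8:00 AM, out 1:56 PM→2:00 PM; 6 h 0 min
Total credited: 15 h 0 min.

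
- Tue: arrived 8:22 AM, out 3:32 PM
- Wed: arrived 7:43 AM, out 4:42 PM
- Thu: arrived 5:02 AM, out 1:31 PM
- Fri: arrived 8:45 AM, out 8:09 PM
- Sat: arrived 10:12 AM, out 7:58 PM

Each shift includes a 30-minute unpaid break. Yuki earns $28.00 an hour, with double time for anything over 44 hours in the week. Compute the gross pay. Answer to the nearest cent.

Tue: 8:22 AM–3:32 PM = 7 h 10 min; less 30 min break → 6 h 40 min
Wed: 7:43 AM–4:42 PM = 8 h 59 min; less 30 min break → 8 h 29 min
Thu: 5:02 AM–1:31 PM = 8 h 29 min; less 30 min break → 7 h 59 min
Fri: 8:45 AM–8:09 PM = 11 h 24 min; less 30 min break → 10 h 54 min
Sat: 10:12 AM–7:58 PM = 9 h 46 min; less 30 min break → 9 h 16 min
Total worked: 43 h 18 min = 2598 min.
Regular 43 h 18 min = 2598 min at $28.00/h; overtime 0 h 0 min = 0 min at $56.00/h.
Pay = (2598 × $28.00 + 0 × $56.00) ÷ 60 = $1212.40.

$1212.40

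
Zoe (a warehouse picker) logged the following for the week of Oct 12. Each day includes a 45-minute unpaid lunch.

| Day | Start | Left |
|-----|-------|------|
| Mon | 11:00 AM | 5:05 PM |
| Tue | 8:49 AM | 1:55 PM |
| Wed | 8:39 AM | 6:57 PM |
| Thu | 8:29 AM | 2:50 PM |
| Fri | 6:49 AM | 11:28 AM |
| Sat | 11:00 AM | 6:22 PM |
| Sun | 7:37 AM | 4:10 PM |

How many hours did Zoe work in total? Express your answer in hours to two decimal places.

Mon: 11:00 AM–5:05 PM = 6 h 5 min; less 45 min break → 5 h 20 min
Tue: 8:49 AM–1:55 PM = 5 h 6 min; less 45 min break → 4 h 21 min
Wed: 8:39 AM–6:57 PM = 10 h 18 min; less 45 min break → 9 h 33 min
Thu: 8:29 AM–2:50 PM = 6 h 21 min; less 45 min break → 5 h 36 min
Fri: 6:49 AM–11:28 AM = 4 h 39 min; less 45 min break → 3 h 54 min
Sat: 11:00 AM–6:22 PM = 7 h 22 min; less 45 min break → 6 h 37 min
Sun: 7:37 AM–4:10 PM = 8 h 33 min; less 45 min break → 7 h 48 min
Total: 5 h 20 min + 4 h 21 min + 9 h 33 min + 5 h 36 min + 3 h 54 min + 6 h 37 min + 7 h 48 min = 43 h 9 min.

43.15 hours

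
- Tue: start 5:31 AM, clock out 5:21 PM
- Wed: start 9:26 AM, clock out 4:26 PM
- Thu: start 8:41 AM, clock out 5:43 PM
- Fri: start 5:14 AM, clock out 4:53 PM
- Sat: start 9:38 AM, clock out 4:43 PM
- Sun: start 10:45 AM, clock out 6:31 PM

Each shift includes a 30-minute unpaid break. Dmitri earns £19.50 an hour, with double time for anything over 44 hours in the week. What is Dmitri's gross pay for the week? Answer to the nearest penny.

Tue: 5:31 AM–5:21 PM = 11 h 50 min; less 30 min break → 11 h 20 min
Wed: 9:26 AM–4:26 PM = 7 h 0 min; less 30 min break → 6 h 30 min
Thu: 8:41 AM–5:43 PM = 9 h 2 min; less 30 min break → 8 h 32 min
Fri: 5:14 AM–4:53 PM = 11 h 39 min; less 30 min break → 11 h 9 min
Sat: 9:38 AM–4:43 PM = 7 h 5 min; less 30 min break → 6 h 35 min
Sun: 10:45 AM–6:31 PM = 7 h 46 min; less 30 min break → 7 h 16 min
Total worked: 51 h 22 min = 3082 min.
Regular 44 h 0 min = 2640 min at £19.50/h; overtime 7 h 22 min = 442 min at £39.00/h.
Pay = (2640 × £19.50 + 442 × £39.00) ÷ 60 = £1145.30.

£1145.30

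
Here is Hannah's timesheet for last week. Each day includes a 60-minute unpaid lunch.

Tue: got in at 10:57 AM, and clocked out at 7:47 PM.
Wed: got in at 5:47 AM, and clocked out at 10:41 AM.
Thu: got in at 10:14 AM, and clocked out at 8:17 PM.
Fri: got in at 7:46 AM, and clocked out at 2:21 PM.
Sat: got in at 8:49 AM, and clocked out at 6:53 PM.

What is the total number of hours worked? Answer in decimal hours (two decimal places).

Tue: 10:57 AM–7:47 PM = 8 h 50 min; less 60 min break → 7 h 50 min
Wed: 5:47 AM–10:41 AM = 4 h 54 min; less 60 min break → 3 h 54 min
Thu: 10:14 AM–8:17 PM = 10 h 3 min; less 60 min break → 9 h 3 min
Fri: 7:46 AM–2:21 PM = 6 h 35 min; less 60 min break → 5 h 35 min
Sat: 8:49 AM–6:53 PM = 10 h 4 min; less 60 min break → 9 h 4 min
Total: 7 h 50 min + 3 h 54 min + 9 h 3 min + 5 h 35 min + 9 h 4 min = 35 h 26 min.

35.43 hours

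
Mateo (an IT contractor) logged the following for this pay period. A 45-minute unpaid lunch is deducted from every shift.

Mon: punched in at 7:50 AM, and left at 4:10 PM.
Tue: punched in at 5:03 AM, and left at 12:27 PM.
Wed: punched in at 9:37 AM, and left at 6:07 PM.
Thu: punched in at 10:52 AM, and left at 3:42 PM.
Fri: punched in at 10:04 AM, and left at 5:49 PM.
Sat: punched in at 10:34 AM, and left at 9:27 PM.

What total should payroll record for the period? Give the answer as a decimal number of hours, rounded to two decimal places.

Mon: 7:50 AM–4:10 PM = 8 h 20 min; less 45 min break → 7 h 35 min
Tue: 5:03 AM–12:27 PM = 7 h 24 min; less 45 min break → 6 h 39 min
Wed: 9:37 AM–6:07 PM = 8 h 30 min; less 45 min break → 7 h 45 min
Thu: 10:52 AM–3:42 PM = 4 h 50 min; less 45 min break → 4 h 5 min
Fri: 10:04 AM–5:49 PM = 7 h 45 min; less 45 min break → 7 h 0 min
Sat: 10:34 AM–9:27 PM = 10 h 53 min; less 45 min break → 10 h 8 min
Total: 7 h 35 min + 6 h 39 min + 7 h 45 min + 4 h 5 min + 7 h 0 min + 10 h 8 min = 43 h 12 min.

43.20 hours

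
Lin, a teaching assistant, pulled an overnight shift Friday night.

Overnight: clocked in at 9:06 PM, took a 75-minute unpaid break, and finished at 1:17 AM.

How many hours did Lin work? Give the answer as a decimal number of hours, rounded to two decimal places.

Overnight: 9:06 PM → midnight = 2 h 54 min; midnight → 1:17 AM = 1 h 17 min; span 4 h 11 min; less 75 min break → 2 h 56 min

2.93 hours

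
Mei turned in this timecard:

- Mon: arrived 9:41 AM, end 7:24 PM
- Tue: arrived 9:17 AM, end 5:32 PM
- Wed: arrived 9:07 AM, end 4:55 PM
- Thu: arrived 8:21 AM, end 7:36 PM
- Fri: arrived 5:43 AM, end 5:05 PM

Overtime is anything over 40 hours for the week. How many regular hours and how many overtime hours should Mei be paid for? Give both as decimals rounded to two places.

Mon: 9:41 AM–7:24 PM = 9 h 43 min
Tue: 9:17 AM–5:32 PM = 8 h 15 min
Wed: 9:07 AM–4:55 PM = 7 h 48 min
Thu: 8:21 AM–7:36 PM = 11 h 15 min
Fri: 5:43 AM–5:05 PM = 11 h 22 min
Total worked: 48 h 23 min = 48.38 h.
Threshold 40 h → overtime 8 h 23 min, regular 40 h 0 min.

Regular 40.00 hours, overtime 8.38 hours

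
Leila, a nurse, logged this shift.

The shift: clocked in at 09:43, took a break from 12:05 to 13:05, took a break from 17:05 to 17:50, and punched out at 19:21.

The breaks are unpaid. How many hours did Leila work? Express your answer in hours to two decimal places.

The shift: 09:43–19:21 = 9 h 38 min; less 105 min break → 7 h 53 min

7.88 hours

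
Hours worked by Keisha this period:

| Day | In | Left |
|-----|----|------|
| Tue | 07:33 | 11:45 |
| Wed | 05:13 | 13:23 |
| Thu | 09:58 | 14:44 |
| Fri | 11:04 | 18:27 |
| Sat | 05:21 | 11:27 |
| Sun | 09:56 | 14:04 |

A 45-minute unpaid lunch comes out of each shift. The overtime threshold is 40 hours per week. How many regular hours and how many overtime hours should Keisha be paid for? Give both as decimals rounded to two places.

Regular 30.25 hours, overtime 0.00 hours

Tue: 07:33–11:45 = 4 h 12 min; less 45 min break → 3 h 27 min
Wed: 05:13–13:23 = 8 h 10 min; less 45 min break → 7 h 25 min
Thu: 09:58–14:44 = 4 h 46 min; less 45 min break → 4 h 1 min
Fri: 11:04–18:27 = 7 h 23 min; less 45 min break → 6 h 38 min
Sat: 05:21–11:27 = 6 h 6 min; less 45 min break → 5 h 21 min
Sun: 09:56–14:04 = 4 h 8 min; less 45 min break → 3 h 23 min
Total worked: 30 h 15 min = 30.25 h.
Threshold 40 h → overtime 0 h 0 min, regular 30 h 15 min.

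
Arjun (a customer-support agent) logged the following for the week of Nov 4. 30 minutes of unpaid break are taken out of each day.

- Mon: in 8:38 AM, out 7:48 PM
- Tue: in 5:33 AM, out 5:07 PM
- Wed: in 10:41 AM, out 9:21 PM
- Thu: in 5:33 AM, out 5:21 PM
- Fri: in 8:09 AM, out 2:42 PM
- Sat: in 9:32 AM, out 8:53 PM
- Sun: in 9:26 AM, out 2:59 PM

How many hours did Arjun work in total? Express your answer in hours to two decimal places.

Mon: 8:38 AM–7:48 PM = 11 h 10 min; less 30 min break → 10 h 40 min
Tue: 5:33 AM–5:07 PM = 11 h 34 min; less 30 min break → 11 h 4 min
Wed: 10:41 AM–9:21 PM = 10 h 40 min; less 30 min break → 10 h 10 min
Thu: 5:33 AM–5:21 PM = 11 h 48 min; less 30 min break → 11 h 18 min
Fri: 8:09 AM–2:42 PM = 6 h 33 min; less 30 min break → 6 h 3 min
Sat: 9:32 AM–8:53 PM = 11 h 21 min; less 30 min break → 10 h 51 min
Sun: 9:26 AM–2:59 PM = 5 h 33 min; less 30 min break → 5 h 3 min
Total: 10 h 40 min + 11 h 4 min + 10 h 10 min + 11 h 18 min + 6 h 3 min + 10 h 51 min + 5 h 3 min = 65 h 9 min.

65.15 hours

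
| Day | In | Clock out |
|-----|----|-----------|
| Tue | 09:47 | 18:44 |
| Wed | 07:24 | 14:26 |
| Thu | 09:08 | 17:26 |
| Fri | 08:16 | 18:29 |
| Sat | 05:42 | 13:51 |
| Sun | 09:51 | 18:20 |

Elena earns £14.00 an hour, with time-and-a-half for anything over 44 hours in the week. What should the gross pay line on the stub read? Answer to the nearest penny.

Tue: 09:47–18:44 = 8 h 57 min
Wed: 07:24–14:26 = 7 h 2 min
Thu: 09:08–17:26 = 8 h 18 min
Fri: 08:16–18:29 = 10 h 13 min
Sat: 05:42–13:51 = 8 h 9 min
Sun: 09:51–18:20 = 8 h 29 min
Total worked: 51 h 8 min = 3068 min.
Regular 44 h 0 min = 2640 min at £14.00/h; overtime 7 h 8 min = 428 min at £21.00/h.
Pay = (2640 × £14.00 + 428 × £21.00) ÷ 60 = £765.80.

£765.80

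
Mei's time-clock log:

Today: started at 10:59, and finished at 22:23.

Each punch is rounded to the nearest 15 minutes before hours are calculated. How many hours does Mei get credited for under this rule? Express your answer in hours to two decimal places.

Today: in 10:59→11:00, out 22:23→22:30; 11 h 30 min

11.50 hours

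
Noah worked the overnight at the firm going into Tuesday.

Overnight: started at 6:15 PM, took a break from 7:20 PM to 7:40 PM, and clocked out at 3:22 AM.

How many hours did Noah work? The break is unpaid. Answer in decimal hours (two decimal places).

8.78 hours

Overnight: 6:15 PM → midnight = 5 h 45 min; midnight → 3:22 AM = 3 h 22 min; span 9 h 7 min; less 20 min break → 8 h 47 min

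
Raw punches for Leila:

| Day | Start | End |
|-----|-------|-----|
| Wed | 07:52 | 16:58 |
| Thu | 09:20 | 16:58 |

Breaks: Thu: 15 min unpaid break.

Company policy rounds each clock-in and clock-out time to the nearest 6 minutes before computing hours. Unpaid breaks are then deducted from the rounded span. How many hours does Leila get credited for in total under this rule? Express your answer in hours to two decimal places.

16.55 hours

Wed: in 07:52→07:54, out 16:58→17:00; 9 h 6 min
Thu: in 09:20→09:18, out 16:58→17:00; 7 h 42 min − 15 min = 7 h 27 min
Total credited: 16 h 33 min.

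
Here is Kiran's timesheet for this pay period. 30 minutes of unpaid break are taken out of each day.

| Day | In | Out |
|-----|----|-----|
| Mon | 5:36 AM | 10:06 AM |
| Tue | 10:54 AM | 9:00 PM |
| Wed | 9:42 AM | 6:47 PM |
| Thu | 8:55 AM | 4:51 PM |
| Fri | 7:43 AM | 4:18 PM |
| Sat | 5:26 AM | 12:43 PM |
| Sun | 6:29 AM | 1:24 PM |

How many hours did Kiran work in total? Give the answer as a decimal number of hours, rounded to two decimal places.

Mon: 5:36 AM–10:06 AM = 4 h 30 min; less 30 min break → 4 h 0 min
Tue: 10:54 AM–9:00 PM = 10 h 6 min; less 30 min break → 9 h 36 min
Wed: 9:42 AM–6:47 PM = 9 h 5 min; less 30 min break → 8 h 35 min
Thu: 8:55 AM–4:51 PM = 7 h 56 min; less 30 min break → 7 h 26 min
Fri: 7:43 AM–4:18 PM = 8 h 35 min; less 30 min break → 8 h 5 min
Sat: 5:26 AM–12:43 PM = 7 h 17 min; less 30 min break → 6 h 47 min
Sun: 6:29 AM–1:24 PM = 6 h 55 min; less 30 min break → 6 h 25 min
Total: 4 h 0 min + 9 h 36 min + 8 h 35 min + 7 h 26 min + 8 h 5 min + 6 h 47 min + 6 h 25 min = 50 h 54 min.

50.90 hours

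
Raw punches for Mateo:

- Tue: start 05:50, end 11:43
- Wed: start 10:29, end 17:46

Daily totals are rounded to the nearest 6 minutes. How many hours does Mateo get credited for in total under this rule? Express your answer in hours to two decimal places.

Tue: 05:50–11:43 = 5 h 53 min → rounds to 5 h 54 min
Wed: 10:29–17:46 = 7 h 17 min → rounds to 7 h 18 min
Total credited: 13 h 12 min.

13.20 hours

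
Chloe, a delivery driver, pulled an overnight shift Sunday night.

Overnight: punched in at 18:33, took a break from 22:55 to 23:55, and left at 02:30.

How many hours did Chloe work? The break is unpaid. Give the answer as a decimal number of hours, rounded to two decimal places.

6.95 hours

Overnight: 18:33 → midnight = 5 h 27 min; midnight → 02:30 = 2 h 30 min; span 7 h 57 min; less 60 min break → 6 h 57 min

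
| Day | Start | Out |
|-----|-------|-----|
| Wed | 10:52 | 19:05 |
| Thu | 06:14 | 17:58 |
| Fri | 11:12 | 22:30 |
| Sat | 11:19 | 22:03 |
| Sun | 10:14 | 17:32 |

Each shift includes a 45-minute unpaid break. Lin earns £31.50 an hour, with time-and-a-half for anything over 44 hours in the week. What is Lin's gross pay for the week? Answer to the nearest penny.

£1458.45

Wed: 10:52–19:05 = 8 h 13 min; less 45 min break → 7 h 28 min
Thu: 06:14–17:58 = 11 h 44 min; less 45 min break → 10 h 59 min
Fri: 11:12–22:30 = 11 h 18 min; less 45 min break → 10 h 33 min
Sat: 11:19–22:03 = 10 h 44 min; less 45 min break → 9 h 59 min
Sun: 10:14–17:32 = 7 h 18 min; less 45 min break → 6 h 33 min
Total worked: 45 h 32 min = 2732 min.
Regular 44 h 0 min = 2640 min at £31.50/h; overtime 1 h 32 min = 92 min at £47.25/h.
Pay = (2640 × £31.50 + 92 × £47.25) ÷ 60 = £1458.45.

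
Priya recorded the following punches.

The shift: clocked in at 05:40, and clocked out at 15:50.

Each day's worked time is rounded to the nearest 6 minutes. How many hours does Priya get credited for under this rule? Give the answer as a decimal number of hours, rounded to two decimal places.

The shift: 05:40–15:50 = 10 h 10 min → rounds to 10 h 12 min

10.20 hours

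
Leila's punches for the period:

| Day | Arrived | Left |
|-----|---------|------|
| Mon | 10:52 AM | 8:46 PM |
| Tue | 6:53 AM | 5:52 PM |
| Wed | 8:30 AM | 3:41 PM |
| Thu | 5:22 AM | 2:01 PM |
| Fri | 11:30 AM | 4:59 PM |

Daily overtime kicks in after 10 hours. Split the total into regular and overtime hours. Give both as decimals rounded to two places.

Regular 41.22 hours, overtime 0.98 hours

Mon: 10:52 AM–8:46 PM = 9 h 54 min
Tue: 6:53 AM–5:52 PM = 10 h 59 min
Wed: 8:30 AM–3:41 PM = 7 h 11 min
Thu: 5:22 AM–2:01 PM = 8 h 39 min
Fri: 11:30 AM–4:59 PM = 5 h 29 min
Mon reg 9 h 54 min / OT 0 h 0 min; Tue reg 10 h 0 min / OT 0 h 59 min; Wed reg 7 h 11 min / OT 0 h 0 min; Thu reg 8 h 39 min / OT 0 h 0 min; Fri reg 5 h 29 min / OT 0 h 0 min.
Totals: regular 41 h 13 min, overtime 0 h 59 min.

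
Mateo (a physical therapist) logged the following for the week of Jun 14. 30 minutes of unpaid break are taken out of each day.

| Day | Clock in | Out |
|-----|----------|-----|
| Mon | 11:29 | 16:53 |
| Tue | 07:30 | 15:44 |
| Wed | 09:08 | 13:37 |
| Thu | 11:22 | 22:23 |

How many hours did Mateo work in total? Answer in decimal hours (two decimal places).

Mon: 11:29–16:53 = 5 h 24 min; less 30 min break → 4 h 54 min
Tue: 07:30–15:44 = 8 h 14 min; less 30 min break → 7 h 44 min
Wed: 09:08–13:37 = 4 h 29 min; less 30 min break → 3 h 59 min
Thu: 11:22–22:23 = 11 h 1 min; less 30 min break → 10 h 31 min
Total: 4 h 54 min + 7 h 44 min + 3 h 59 min + 10 h 31 min = 27 h 8 min.

27.13 hours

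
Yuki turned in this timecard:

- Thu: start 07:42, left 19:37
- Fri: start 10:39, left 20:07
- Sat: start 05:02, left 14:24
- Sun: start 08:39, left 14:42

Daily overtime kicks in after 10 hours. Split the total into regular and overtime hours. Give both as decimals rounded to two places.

Regular 34.88 hours, overtime 1.92 hours

Thu: 07:42–19:37 = 11 h 55 min
Fri: 10:39–20:07 = 9 h 28 min
Sat: 05:02–14:24 = 9 h 22 min
Sun: 08:39–14:42 = 6 h 3 min
Thu reg 10 h 0 min / OT 1 h 55 min; Fri reg 9 h 28 min / OT 0 h 0 min; Sat reg 9 h 22 min / OT 0 h 0 min; Sun reg 6 h 3 min / OT 0 h 0 min.
Totals: regular 34 h 53 min, overtime 1 h 55 min.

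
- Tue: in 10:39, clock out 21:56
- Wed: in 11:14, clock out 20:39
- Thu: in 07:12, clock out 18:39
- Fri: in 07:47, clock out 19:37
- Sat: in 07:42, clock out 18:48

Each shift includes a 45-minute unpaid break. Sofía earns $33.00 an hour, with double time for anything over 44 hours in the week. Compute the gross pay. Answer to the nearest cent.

Tue: 10:39–21:56 = 11 h 17 min; less 45 min break → 10 h 32 min
Wed: 11:14–20:39 = 9 h 25 min; less 45 min break → 8 h 40 min
Thu: 07:12–18:39 = 11 h 27 min; less 45 min break → 10 h 42 min
Fri: 07:47–19:37 = 11 h 50 min; less 45 min break → 11 h 5 min
Sat: 07:42–18:48 = 11 h 6 min; less 45 min break → 10 h 21 min
Total worked: 51 h 20 min = 3080 min.
Regular 44 h 0 min = 2640 min at $33.00/h; overtime 7 h 20 min = 440 min at $66.00/h.
Pay = (2640 × $33.00 + 440 × $66.00) ÷ 60 = $1936.00.

$1936.00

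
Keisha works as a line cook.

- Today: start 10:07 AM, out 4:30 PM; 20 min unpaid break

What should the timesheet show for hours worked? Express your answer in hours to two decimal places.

6.05 hours

Today: 10:07 AM–4:30 PM = 6 h 23 min; less 20 min break → 6 h 3 min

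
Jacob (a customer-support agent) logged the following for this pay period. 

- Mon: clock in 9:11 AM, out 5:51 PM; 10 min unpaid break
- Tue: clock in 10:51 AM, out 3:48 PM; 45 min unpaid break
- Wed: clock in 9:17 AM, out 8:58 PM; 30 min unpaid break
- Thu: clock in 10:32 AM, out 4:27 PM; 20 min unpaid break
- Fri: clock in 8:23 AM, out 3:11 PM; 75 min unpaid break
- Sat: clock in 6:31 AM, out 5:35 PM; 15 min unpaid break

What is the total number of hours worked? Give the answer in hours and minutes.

45 h 50 min

Mon: 9:11 AM–5:51 PM = 8 h 40 min; less 10 min break → 8 h 30 min
Tue: 10:51 AM–3:48 PM = 4 h 57 min; less 45 min break → 4 h 12 min
Wed: 9:17 AM–8:58 PM = 11 h 41 min; less 30 min break → 11 h 11 min
Thu: 10:32 AM–4:27 PM = 5 h 55 min; less 20 min break → 5 h 35 min
Fri: 8:23 AM–3:11 PM = 6 h 48 min; less 75 min break → 5 h 33 min
Sat: 6:31 AM–5:35 PM = 11 h 4 min; less 15 min break → 10 h 49 min
Total: 8 h 30 min + 4 h 12 min + 11 h 11 min + 5 h 35 min + 5 h 33 min + 10 h 49 min = 45 h 50 min.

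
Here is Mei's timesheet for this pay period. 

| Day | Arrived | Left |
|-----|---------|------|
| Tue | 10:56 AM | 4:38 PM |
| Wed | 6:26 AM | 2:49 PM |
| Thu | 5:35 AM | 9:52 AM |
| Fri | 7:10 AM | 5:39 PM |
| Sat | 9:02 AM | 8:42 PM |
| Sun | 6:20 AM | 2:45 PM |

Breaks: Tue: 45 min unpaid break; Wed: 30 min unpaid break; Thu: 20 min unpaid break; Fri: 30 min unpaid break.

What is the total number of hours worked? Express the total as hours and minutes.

Tue: 10:56 AM–4:38 PM = 5 h 42 min; less 45 min break → 4 h 57 min
Wed: 6:26 AM–2:49 PM = 8 h 23 min; less 30 min break → 7 h 53 min
Thu: 5:35 AM–9:52 AM = 4 h 17 min; less 20 min break → 3 h 57 min
Fri: 7:10 AM–5:39 PM = 10 h 29 min; less 30 min break → 9 h 59 min
Sat: 9:02 AM–8:42 PM = 11 h 40 min
Sun: 6:20 AM–2:45 PM = 8 h 25 min
Total: 4 h 57 min + 7 h 53 min + 3 h 57 min + 9 h 59 min + 11 h 40 min + 8 h 25 min = 46 h 51 min.

46 h 51 min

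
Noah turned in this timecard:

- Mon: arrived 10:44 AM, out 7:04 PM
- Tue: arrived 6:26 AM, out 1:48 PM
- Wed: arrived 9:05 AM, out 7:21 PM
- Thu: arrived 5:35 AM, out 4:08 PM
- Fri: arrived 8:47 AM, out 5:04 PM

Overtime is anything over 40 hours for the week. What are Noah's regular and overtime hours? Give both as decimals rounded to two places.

Mon: 10:44 AM–7:04 PM = 8 h 20 min
Tue: 6:26 AM–1:48 PM = 7 h 22 min
Wed: 9:05 AM–7:21 PM = 10 h 16 min
Thu: 5:35 AM–4:08 PM = 10 h 33 min
Fri: 8:47 AM–5:04 PM = 8 h 17 min
Total worked: 44 h 48 min = 44.80 h.
Threshold 40 h → overtime 4 h 48 min, regular 40 h 0 min.

Regular 40.00 hours, overtime 4.80 hours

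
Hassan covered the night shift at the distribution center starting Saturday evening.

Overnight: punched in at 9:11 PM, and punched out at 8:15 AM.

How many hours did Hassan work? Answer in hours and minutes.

Overnight: 9:11 PM → midnight = 2 h 49 min; midnight → 8:15 AM = 8 h 15 min; span 11 h 4 min

11 h 4 min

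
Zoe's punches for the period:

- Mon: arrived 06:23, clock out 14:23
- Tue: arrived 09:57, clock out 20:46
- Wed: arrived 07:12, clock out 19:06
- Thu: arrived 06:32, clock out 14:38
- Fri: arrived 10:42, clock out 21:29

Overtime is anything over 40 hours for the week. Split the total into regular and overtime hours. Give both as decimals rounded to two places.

Mon: 06:23–14:23 = 8 h 0 min
Tue: 09:57–20:46 = 10 h 49 min
Wed: 07:12–19:06 = 11 h 54 min
Thu: 06:32–14:38 = 8 h 6 min
Fri: 10:42–21:29 = 10 h 47 min
Total worked: 49 h 36 min = 49.60 h.
Threshold 40 h → overtime 9 h 36 min, regular 40 h 0 min.

Regular 40.00 hours, overtime 9.60 hours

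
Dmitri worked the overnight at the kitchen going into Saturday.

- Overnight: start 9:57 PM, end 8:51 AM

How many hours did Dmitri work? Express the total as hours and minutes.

10 h 54 min

Overnight: 9:57 PM → midnight = 2 h 3 min; midnight → 8:51 AM = 8 h 51 min; span 10 h 54 min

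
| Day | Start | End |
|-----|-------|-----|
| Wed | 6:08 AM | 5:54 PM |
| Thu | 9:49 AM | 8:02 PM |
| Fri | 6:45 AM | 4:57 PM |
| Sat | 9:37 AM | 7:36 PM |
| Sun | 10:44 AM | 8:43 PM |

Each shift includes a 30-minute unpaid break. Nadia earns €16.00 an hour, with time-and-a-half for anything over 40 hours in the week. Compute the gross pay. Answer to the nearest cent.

Wed: 6:08 AM–5:54 PM = 11 h 46 min; less 30 min break → 11 h 16 min
Thu: 9:49 AM–8:02 PM = 10 h 13 min; less 30 min break → 9 h 43 min
Fri: 6:45 AM–4:57 PM = 10 h 12 min; less 30 min break → 9 h 42 min
Sat: 9:37 AM–7:36 PM = 9 h 59 min; less 30 min break → 9 h 29 min
Sun: 10:44 AM–8:43 PM = 9 h 59 min; less 30 min break → 9 h 29 min
Total worked: 49 h 39 min = 2979 min.
Regular 40 h 0 min = 2400 min at €16.00/h; overtime 9 h 39 min = 579 min at €24.00/h.
Pay = (2400 × €16.00 + 579 × €24.00) ÷ 60 = €871.60.

€871.60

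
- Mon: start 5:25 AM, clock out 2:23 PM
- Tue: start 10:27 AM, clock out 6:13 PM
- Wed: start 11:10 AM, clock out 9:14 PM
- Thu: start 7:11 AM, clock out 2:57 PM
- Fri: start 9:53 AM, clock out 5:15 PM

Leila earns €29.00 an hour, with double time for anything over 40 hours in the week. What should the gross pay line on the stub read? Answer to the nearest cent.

€1272.13

Mon: 5:25 AM–2:23 PM = 8 h 58 min
Tue: 10:27 AM–6:13 PM = 7 h 46 min
Wed: 11:10 AM–9:14 PM = 10 h 4 min
Thu: 7:11 AM–2:57 PM = 7 h 46 min
Fri: 9:53 AM–5:15 PM = 7 h 22 min
Total worked: 41 h 56 min = 2516 min.
Regular 40 h 0 min = 2400 min at €29.00/h; overtime 1 h 56 min = 116 min at €58.00/h.
Pay = (2400 × €29.00 + 116 × €58.00) ÷ 60 = €1272.13.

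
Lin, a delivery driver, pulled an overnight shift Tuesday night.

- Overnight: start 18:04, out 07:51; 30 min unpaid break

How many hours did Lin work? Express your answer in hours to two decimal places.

Overnight: 18:04 → midnight = 5 h 56 min; midnight → 07:51 = 7 h 51 min; span 13 h 47 min; less 30 min break → 13 h 17 min

13.28 hours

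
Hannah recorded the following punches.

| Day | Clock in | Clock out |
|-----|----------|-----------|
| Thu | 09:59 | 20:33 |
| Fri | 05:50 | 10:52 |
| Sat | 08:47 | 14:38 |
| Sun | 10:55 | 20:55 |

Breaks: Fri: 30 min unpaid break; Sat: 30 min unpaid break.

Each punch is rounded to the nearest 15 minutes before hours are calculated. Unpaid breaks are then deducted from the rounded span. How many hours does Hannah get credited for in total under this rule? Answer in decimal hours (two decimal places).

Thu: in 09:59→10:00, out 20:33→20:30; 10 h 30 min
Fri: in 05:50→05:45, out 10:52→10:45; 5 h 0 min − 30 min = 4 h 30 min
Sat: in 08:47→08:45, out 14:38→14:45; 6 h 0 min − 30 min = 5 h 30 min
Sun: in 10:55→11:00, out 20:55→21:00; 10 h 0 min
Total credited: 30 h 30 min.

30.50 hours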